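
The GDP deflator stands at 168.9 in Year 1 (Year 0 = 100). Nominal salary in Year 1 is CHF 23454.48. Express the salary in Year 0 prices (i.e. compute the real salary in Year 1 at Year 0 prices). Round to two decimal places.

13886.61

Real = Nominal ÷ (Index/100) = 23454.48 ÷ (168.9/100)
     = 23454.48 ÷ 1.689 = 13886.6075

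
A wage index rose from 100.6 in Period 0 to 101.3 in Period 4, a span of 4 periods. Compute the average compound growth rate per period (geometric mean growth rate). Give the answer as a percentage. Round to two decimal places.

0.17%

Growth factor = (101.3/100.6)^(1/4) = (1.006958)^(1/4) = 1.001735
Growth rate = 1.001735 − 1 = 0.001735 = 0.1735%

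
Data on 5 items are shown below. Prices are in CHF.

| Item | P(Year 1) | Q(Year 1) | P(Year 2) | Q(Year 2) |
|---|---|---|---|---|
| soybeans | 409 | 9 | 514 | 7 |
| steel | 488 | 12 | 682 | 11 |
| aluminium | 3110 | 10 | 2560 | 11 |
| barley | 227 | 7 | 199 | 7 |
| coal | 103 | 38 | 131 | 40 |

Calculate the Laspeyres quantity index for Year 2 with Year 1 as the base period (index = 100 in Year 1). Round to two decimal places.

104.36

Laspeyres quantity index uses base-period prices as weights.
ΣP(Year 1)·Q(Year 2) = 409×7 + 488×11 + 3110×11 + 227×7 + 103×40 = 2863 + 5368 + 34210 + 1589 + 4120 = 48150
ΣP(Year 1)·Q(Year 1) = 409×9 + 488×12 + 3110×10 + 227×7 + 103×38 = 3681 + 5856 + 31100 + 1589 + 3914 = 46140
Index = 48150 / 46140 × 100 = 104.3563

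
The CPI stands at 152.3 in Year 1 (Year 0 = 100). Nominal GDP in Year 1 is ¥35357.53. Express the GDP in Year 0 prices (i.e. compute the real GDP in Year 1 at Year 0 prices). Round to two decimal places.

Real = Nominal ÷ (Index/100) = 35357.53 ÷ (152.3/100)
     = 35357.53 ÷ 1.523 = 23215.7124

23215.71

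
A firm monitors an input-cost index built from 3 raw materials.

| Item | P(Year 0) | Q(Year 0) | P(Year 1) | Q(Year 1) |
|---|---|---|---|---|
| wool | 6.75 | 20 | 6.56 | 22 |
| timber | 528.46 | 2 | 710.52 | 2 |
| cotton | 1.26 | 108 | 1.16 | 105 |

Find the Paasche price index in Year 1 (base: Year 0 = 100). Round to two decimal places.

Paasche price index uses current-period quantities as weights.
ΣP(Year 1)·Q(Year 1) = 6.56×22 + 710.52×2 + 1.16×105 = 144.32 + 1421.04 + 121.8 = 1687.16
ΣP(Year 0)·Q(Year 1) = 6.75×22 + 528.46×2 + 1.26×105 = 148.5 + 1056.92 + 132.3 = 1337.72
Index = 1687.16 / 1337.72 × 100 = 126.1221

126.12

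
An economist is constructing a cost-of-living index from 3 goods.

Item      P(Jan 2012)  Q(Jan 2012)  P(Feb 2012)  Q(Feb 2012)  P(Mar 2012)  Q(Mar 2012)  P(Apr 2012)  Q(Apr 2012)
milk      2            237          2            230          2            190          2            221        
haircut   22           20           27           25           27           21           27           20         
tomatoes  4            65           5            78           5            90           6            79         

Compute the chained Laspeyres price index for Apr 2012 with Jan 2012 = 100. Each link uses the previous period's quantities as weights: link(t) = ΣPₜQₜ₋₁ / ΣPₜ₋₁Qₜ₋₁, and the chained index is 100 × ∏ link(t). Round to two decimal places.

Link Jan 2012→Feb 2012:
ΣP(Feb 2012)Q(Jan 2012) = 2×237 + 27×20 + 5×65 = 474 + 540 + 325 = 1339
ΣP(Jan 2012)Q(Jan 2012) = 2×237 + 22×20 + 4×65 = 474 + 440 + 260 = 1174
link = 1339/1174 = 1.140545
Link Feb 2012→Mar 2012:
ΣP(Mar 2012)Q(Feb 2012) = 2×230 + 27×25 + 5×78 = 460 + 675 + 390 = 1525
ΣP(Feb 2012)Q(Feb 2012) = 2×230 + 27×25 + 5×78 = 460 + 675 + 390 = 1525
link = 1525/1525 = 1.000000
Link Mar 2012→Apr 2012:
ΣP(Apr 2012)Q(Mar 2012) = 2×190 + 27×21 + 6×90 = 380 + 567 + 540 = 1487
ΣP(Mar 2012)Q(Mar 2012) = 2×190 + 27×21 + 5×90 = 380 + 567 + 450 = 1397
link = 1487/1397 = 1.064424
Chained index = 100 × 1.140545 × 1.000000 × 1.064424 = 121.4023

121.40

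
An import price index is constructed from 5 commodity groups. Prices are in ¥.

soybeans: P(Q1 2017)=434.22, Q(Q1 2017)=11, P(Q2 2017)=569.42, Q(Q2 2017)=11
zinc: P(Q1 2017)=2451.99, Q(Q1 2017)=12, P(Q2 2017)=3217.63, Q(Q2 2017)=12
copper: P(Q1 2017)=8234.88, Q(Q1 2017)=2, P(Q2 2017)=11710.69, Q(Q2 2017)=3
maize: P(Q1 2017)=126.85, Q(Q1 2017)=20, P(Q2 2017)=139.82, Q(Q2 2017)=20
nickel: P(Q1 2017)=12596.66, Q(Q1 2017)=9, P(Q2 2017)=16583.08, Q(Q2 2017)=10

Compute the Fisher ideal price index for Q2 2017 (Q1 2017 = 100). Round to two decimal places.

Laspeyres component (base-period weights):
ΣP(Q2 2017)Q(Q1 2017) = 569.42×11 + 3217.63×12 + 11710.69×2 + 139.82×20 + 16583.08×9 = 6263.62 + 38611.56 + 23421.38 + 2796.4 + 149247.72 = 220340.68
ΣP(Q1 2017)Q(Q1 2017) = 434.22×11 + 2451.99×12 + 8234.88×2 + 126.85×20 + 12596.66×9 = 4776.42 + 29423.88 + 16469.76 + 2537 + 113369.94 = 166577
L = 220340.68 / 166577 × 100 = 132.2756
Paasche component (current-period weights):
ΣP(Q2 2017)Q(Q2 2017) = 569.42×11 + 3217.63×12 + 11710.69×3 + 139.82×20 + 16583.08×10 = 6263.62 + 38611.56 + 35132.07 + 2796.4 + 165830.8 = 248634.45
ΣP(Q1 2017)Q(Q2 2017) = 434.22×11 + 2451.99×12 + 8234.88×3 + 126.85×20 + 12596.66×10 = 4776.42 + 29423.88 + 24704.64 + 2537 + 125966.6 = 187408.54
P = 248634.45 / 187408.54 × 100 = 132.6698
Fisher = √(L × P) = √(132.2756 × 132.6698) = 132.4725

132.47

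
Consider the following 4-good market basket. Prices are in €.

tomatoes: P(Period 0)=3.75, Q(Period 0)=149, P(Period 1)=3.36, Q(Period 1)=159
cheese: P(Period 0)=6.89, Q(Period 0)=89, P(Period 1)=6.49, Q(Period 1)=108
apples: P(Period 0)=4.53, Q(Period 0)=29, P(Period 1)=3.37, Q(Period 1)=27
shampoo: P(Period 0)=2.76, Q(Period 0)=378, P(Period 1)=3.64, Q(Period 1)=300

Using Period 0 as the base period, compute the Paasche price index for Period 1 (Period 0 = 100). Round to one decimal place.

Paasche price index uses current-period quantities as weights.
ΣP(Period 1)·Q(Period 1) = 3.36×159 + 6.49×108 + 3.37×27 + 3.64×300 = 534.24 + 700.92 + 90.99 + 1092 = 2418.15
ΣP(Period 0)·Q(Period 1) = 3.75×159 + 6.89×108 + 4.53×27 + 2.76×300 = 596.25 + 744.12 + 122.31 + 828 = 2290.68
Index = 2418.15 / 2290.68 × 100 = 105.5647

105.6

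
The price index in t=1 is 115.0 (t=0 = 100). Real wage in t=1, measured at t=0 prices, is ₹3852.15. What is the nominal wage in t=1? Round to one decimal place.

4430.0

Nominal = Real × (Index/100) = 3852.15 × (115.0/100)
        = 3852.15 × 1.150 = 4429.9725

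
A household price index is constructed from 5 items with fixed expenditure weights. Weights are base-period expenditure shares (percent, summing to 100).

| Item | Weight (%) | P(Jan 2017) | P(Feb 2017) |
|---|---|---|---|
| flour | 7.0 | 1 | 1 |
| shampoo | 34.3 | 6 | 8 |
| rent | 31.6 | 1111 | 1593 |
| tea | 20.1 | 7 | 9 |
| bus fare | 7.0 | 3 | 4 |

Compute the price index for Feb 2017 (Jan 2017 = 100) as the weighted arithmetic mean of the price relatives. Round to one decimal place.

flour: 7.0 × (1/1) = 7.0 × 1.000000 = 7.0000
shampoo: 34.3 × (8/6) = 34.3 × 1.333333 = 45.7333
rent: 31.6 × (1593/1111) = 31.6 × 1.433843 = 45.3095
tea: 20.1 × (9/7) = 20.1 × 1.285714 = 25.8429
bus fare: 7.0 × (4/3) = 7.0 × 1.333333 = 9.3333
Index = Σ wᵢ·(p₁ᵢ/p₀ᵢ) = 7.0000 + 45.7333 + 45.3095 + 25.8429 + 9.3333 = 133.2190

133.2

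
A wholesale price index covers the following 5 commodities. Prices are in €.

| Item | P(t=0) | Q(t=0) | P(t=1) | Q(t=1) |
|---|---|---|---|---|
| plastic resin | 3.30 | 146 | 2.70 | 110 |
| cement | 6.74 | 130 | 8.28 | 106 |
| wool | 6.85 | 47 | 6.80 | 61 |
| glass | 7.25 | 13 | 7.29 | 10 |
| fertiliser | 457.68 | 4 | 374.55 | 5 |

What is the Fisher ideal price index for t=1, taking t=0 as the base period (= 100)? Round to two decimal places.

92.76

Laspeyres component (base-period weights):
ΣP(t=1)Q(t=0) = 2.70×146 + 8.28×130 + 6.80×47 + 7.29×13 + 374.55×4 = 394.2 + 1076.4 + 319.6 + 94.77 + 1498.2 = 3383.17
ΣP(t=0)Q(t=0) = 3.30×146 + 6.74×130 + 6.85×47 + 7.25×13 + 457.68×4 = 481.8 + 876.2 + 321.95 + 94.25 + 1830.72 = 3604.92
L = 3383.17 / 3604.92 × 100 = 93.8487
Paasche component (current-period weights):
ΣP(t=1)Q(t=1) = 2.70×110 + 8.28×106 + 6.80×61 + 7.29×10 + 374.55×5 = 297 + 877.68 + 414.8 + 72.9 + 1872.75 = 3535.13
ΣP(t=0)Q(t=1) = 3.30×110 + 6.74×106 + 6.85×61 + 7.25×10 + 457.68×5 = 363 + 714.44 + 417.85 + 72.5 + 2288.4 = 3856.19
P = 3535.13 / 3856.19 × 100 = 91.6742
Fisher = √(L × P) = √(93.8487 × 91.6742) = 92.7551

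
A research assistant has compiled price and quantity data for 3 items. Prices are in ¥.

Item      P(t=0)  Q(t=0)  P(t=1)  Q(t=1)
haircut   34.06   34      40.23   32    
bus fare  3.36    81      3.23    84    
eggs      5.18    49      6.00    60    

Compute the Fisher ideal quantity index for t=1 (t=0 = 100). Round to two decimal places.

Laspeyres component (base-period weights):
ΣP(t=0)Q(t=1) = 34.06×32 + 3.36×84 + 5.18×60 = 1089.92 + 282.24 + 310.8 = 1682.96
ΣP(t=0)Q(t=0) = 34.06×34 + 3.36×81 + 5.18×49 = 1158.04 + 272.16 + 253.82 = 1684.02
L = 1682.96 / 1684.02 × 100 = 99.9371
Paasche component (current-period weights):
ΣP(t=1)Q(t=1) = 40.23×32 + 3.23×84 + 6.00×60 = 1287.36 + 271.32 + 360 = 1918.68
ΣP(t=1)Q(t=0) = 40.23×34 + 3.23×81 + 6.00×49 = 1367.82 + 261.63 + 294 = 1923.45
P = 1918.68 / 1923.45 × 100 = 99.7520
Fisher = √(L × P) = √(99.9371 × 99.7520) = 99.8445

99.84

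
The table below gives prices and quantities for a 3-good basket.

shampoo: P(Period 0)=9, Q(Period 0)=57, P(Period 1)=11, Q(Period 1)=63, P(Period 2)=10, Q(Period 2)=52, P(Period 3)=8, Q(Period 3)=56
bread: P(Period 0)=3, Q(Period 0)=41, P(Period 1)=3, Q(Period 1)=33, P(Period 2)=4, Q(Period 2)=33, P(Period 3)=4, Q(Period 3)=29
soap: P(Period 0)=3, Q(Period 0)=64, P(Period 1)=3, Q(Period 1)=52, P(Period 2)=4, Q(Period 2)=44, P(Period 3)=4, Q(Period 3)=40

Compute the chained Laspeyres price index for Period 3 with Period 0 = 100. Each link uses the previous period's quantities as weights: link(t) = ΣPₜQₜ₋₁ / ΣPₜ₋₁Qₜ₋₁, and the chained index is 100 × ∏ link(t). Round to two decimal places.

Link Period 0→Period 1:
ΣP(Period 1)Q(Period 0) = 11×57 + 3×41 + 3×64 = 627 + 123 + 192 = 942
ΣP(Period 0)Q(Period 0) = 9×57 + 3×41 + 3×64 = 513 + 123 + 192 = 828
link = 942/828 = 1.137681
Link Period 1→Period 2:
ΣP(Period 2)Q(Period 1) = 10×63 + 4×33 + 4×52 = 630 + 132 + 208 = 970
ΣP(Period 1)Q(Period 1) = 11×63 + 3×33 + 3×52 = 693 + 99 + 156 = 948
link = 970/948 = 1.023207
Link Period 2→Period 3:
ΣP(Period 3)Q(Period 2) = 8×52 + 4×33 + 4×44 = 416 + 132 + 176 = 724
ΣP(Period 2)Q(Period 2) = 10×52 + 4×33 + 4×44 = 520 + 132 + 176 = 828
link = 724/828 = 0.874396
Chained index = 100 × 1.137681 × 1.023207 × 0.874396 = 101.7870

101.79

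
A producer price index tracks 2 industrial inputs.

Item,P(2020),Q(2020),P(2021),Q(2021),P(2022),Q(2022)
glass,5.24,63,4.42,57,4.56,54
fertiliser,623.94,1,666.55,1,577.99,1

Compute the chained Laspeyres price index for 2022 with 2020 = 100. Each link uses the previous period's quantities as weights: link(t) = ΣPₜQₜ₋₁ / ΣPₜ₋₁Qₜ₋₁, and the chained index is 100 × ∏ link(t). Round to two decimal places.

90.36

Link 2020→2021:
ΣP(2021)Q(2020) = 4.42×63 + 666.55×1 = 278.46 + 666.55 = 945.01
ΣP(2020)Q(2020) = 5.24×63 + 623.94×1 = 330.12 + 623.94 = 954.06
link = 945.01/954.06 = 0.990514
Link 2021→2022:
ΣP(2022)Q(2021) = 4.56×57 + 577.99×1 = 259.92 + 577.99 = 837.91
ΣP(2021)Q(2021) = 4.42×57 + 666.55×1 = 251.94 + 666.55 = 918.49
link = 837.91/918.49 = 0.912269
Chained index = 100 × 0.990514 × 0.912269 = 90.3615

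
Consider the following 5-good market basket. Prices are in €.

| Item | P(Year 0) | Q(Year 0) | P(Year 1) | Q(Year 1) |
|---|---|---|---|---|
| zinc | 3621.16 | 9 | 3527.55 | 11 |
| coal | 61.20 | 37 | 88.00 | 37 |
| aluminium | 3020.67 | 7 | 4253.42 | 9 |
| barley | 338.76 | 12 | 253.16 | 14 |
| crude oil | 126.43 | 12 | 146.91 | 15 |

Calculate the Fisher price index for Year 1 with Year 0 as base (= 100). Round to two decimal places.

113.19

Laspeyres component (base-period weights):
ΣP(Year 1)Q(Year 0) = 3527.55×9 + 88.00×37 + 4253.42×7 + 253.16×12 + 146.91×12 = 31747.95 + 3256 + 29773.94 + 3037.92 + 1762.92 = 69578.73
ΣP(Year 0)Q(Year 0) = 3621.16×9 + 61.20×37 + 3020.67×7 + 338.76×12 + 126.43×12 = 32590.44 + 2264.4 + 21144.69 + 4065.12 + 1517.16 = 61581.81
L = 69578.73 / 61581.81 × 100 = 112.9858
Paasche component (current-period weights):
ΣP(Year 1)Q(Year 1) = 3527.55×11 + 88.00×37 + 4253.42×9 + 253.16×14 + 146.91×15 = 38803.05 + 3256 + 38280.78 + 3544.24 + 2203.65 = 86087.72
ΣP(Year 0)Q(Year 1) = 3621.16×11 + 61.20×37 + 3020.67×9 + 338.76×14 + 126.43×15 = 39832.76 + 2264.4 + 27186.03 + 4742.64 + 1896.45 = 75922.28
P = 86087.72 / 75922.28 × 100 = 113.3893
Fisher = √(L × P) = √(112.9858 × 113.3893) = 113.1874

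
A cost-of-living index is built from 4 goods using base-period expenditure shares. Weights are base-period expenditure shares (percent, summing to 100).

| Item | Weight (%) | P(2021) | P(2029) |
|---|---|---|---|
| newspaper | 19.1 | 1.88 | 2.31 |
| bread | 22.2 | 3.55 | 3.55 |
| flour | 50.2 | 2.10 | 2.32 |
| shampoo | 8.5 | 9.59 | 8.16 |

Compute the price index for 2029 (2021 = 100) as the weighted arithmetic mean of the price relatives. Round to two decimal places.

newspaper: 19.1 × (2.31/1.88) = 19.1 × 1.228723 = 23.4686
bread: 22.2 × (3.55/3.55) = 22.2 × 1.000000 = 22.2000
flour: 50.2 × (2.32/2.10) = 50.2 × 1.104762 = 55.4590
shampoo: 8.5 × (8.16/9.59) = 8.5 × 0.850886 = 7.2325
Index = Σ wᵢ·(p₁ᵢ/p₀ᵢ) = 23.4686 + 22.2000 + 55.4590 + 7.2325 = 108.3602

108.36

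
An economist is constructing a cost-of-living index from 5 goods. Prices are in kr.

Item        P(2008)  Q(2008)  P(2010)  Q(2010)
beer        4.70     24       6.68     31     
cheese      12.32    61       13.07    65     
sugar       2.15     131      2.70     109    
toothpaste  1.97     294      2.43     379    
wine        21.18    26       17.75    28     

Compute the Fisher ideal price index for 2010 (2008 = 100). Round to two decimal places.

109.57

Laspeyres component (base-period weights):
ΣP(2010)Q(2008) = 6.68×24 + 13.07×61 + 2.70×131 + 2.43×294 + 17.75×26 = 160.32 + 797.27 + 353.7 + 714.42 + 461.5 = 2487.21
ΣP(2008)Q(2008) = 4.70×24 + 12.32×61 + 2.15×131 + 1.97×294 + 21.18×26 = 112.8 + 751.52 + 281.65 + 579.18 + 550.68 = 2275.83
L = 2487.21 / 2275.83 × 100 = 109.2880
Paasche component (current-period weights):
ΣP(2010)Q(2010) = 6.68×31 + 13.07×65 + 2.70×109 + 2.43×379 + 17.75×28 = 207.08 + 849.55 + 294.3 + 920.97 + 497 = 2768.9
ΣP(2008)Q(2010) = 4.70×31 + 12.32×65 + 2.15×109 + 1.97×379 + 21.18×28 = 145.7 + 800.8 + 234.35 + 746.63 + 593.04 = 2520.52
P = 2768.9 / 2520.52 × 100 = 109.8543
Fisher = √(L × P) = √(109.2880 × 109.8543) = 109.5708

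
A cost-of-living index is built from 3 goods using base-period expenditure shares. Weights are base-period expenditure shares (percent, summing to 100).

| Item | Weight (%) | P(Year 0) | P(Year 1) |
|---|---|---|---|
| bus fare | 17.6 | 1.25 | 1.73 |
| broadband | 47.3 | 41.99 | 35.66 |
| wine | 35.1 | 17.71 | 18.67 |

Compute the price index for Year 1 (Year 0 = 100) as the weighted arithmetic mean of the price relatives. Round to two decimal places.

bus fare: 17.6 × (1.73/1.25) = 17.6 × 1.384000 = 24.3584
broadband: 47.3 × (35.66/41.99) = 47.3 × 0.849250 = 40.1695
wine: 35.1 × (18.67/17.71) = 35.1 × 1.054207 = 37.0027
Index = Σ wᵢ·(p₁ᵢ/p₀ᵢ) = 24.3584 + 40.1695 + 37.0027 = 101.5306

101.53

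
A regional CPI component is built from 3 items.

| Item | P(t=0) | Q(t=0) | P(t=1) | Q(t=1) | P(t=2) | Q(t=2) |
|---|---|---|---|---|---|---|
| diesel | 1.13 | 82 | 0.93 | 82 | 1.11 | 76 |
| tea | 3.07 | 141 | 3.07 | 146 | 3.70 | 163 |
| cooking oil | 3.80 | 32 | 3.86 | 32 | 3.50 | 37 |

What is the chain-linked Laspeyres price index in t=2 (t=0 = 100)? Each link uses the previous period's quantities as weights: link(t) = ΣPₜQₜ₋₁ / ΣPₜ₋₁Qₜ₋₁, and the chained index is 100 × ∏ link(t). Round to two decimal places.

Link t=0→t=1:
ΣP(t=1)Q(t=0) = 0.93×82 + 3.07×141 + 3.86×32 = 76.26 + 432.87 + 123.52 = 632.65
ΣP(t=0)Q(t=0) = 1.13×82 + 3.07×141 + 3.80×32 = 92.66 + 432.87 + 121.6 = 647.13
link = 632.65/647.13 = 0.977624
Link t=1→t=2:
ΣP(t=2)Q(t=1) = 1.11×82 + 3.70×146 + 3.50×32 = 91.02 + 540.2 + 112 = 743.22
ΣP(t=1)Q(t=1) = 0.93×82 + 3.07×146 + 3.86×32 = 76.26 + 448.22 + 123.52 = 648
link = 743.22/648 = 1.146944
Chained index = 100 × 0.977624 × 1.146944 = 112.1281

112.13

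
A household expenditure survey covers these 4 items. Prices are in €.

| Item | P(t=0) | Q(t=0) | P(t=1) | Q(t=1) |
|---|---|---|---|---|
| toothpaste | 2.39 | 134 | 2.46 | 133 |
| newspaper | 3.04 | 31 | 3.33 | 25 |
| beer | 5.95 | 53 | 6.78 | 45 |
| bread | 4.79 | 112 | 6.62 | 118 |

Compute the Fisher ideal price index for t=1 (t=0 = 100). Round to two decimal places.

Laspeyres component (base-period weights):
ΣP(t=1)Q(t=0) = 2.46×134 + 3.33×31 + 6.78×53 + 6.62×112 = 329.64 + 103.23 + 359.34 + 741.44 = 1533.65
ΣP(t=0)Q(t=0) = 2.39×134 + 3.04×31 + 5.95×53 + 4.79×112 = 320.26 + 94.24 + 315.35 + 536.48 = 1266.33
L = 1533.65 / 1266.33 × 100 = 121.1098
Paasche component (current-period weights):
ΣP(t=1)Q(t=1) = 2.46×133 + 3.33×25 + 6.78×45 + 6.62×118 = 327.18 + 83.25 + 305.1 + 781.16 = 1496.69
ΣP(t=0)Q(t=1) = 2.39×133 + 3.04×25 + 5.95×45 + 4.79×118 = 317.87 + 76 + 267.75 + 565.22 = 1226.84
P = 1496.69 / 1226.84 × 100 = 121.9955
Fisher = √(L × P) = √(121.1098 × 121.9955) = 121.5519

121.55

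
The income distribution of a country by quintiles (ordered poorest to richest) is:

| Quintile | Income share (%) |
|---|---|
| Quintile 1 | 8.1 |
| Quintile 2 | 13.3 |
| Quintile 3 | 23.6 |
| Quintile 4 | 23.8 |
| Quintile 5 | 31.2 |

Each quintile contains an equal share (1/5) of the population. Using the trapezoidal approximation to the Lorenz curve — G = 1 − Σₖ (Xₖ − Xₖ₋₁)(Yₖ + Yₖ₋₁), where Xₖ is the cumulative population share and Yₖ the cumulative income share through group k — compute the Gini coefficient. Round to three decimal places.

Cumulative income shares Yₖ: 0.0810, 0.2140, 0.4500, 0.6880, 1.0000
Σ (Xₖ−Xₖ₋₁)(Yₖ+Yₖ₋₁) = (1/5)(0.0810+0.0000) + (1/5)(0.2140+0.0810) + (1/5)(0.4500+0.2140) + (1/5)(0.6880+0.4500) + (1/5)(1.0000+0.6880)
  = 0.0162 + 0.0590 + 0.1328 + 0.2276 + 0.3376 = 0.7732
G = 1 − 0.7732 = 0.2268

0.227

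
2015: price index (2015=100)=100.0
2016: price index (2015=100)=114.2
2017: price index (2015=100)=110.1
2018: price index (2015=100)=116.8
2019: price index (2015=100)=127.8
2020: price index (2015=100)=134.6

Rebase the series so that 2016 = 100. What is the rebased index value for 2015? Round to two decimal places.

87.57

Rebased(2015) = 100.0 / 114.2 × 100 = 87.5657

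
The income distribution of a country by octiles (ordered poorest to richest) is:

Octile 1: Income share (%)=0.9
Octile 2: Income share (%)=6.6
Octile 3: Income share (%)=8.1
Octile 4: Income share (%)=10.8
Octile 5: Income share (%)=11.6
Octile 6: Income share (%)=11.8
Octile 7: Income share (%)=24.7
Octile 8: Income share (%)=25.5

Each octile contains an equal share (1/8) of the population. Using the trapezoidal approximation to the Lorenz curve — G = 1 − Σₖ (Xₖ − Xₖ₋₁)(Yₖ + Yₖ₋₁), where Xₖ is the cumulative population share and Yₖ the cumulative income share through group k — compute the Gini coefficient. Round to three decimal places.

0.343

Cumulative income shares Yₖ: 0.0090, 0.0750, 0.1560, 0.2640, 0.3800, 0.4980, 0.7450, 1.0000
Σ (Xₖ−Xₖ₋₁)(Yₖ+Yₖ₋₁) = (1/8)(0.0090+0.0000) + (1/8)(0.0750+0.0090) + (1/8)(0.1560+0.0750) + (1/8)(0.2640+0.1560) + (1/8)(0.3800+0.2640) + (1/8)(0.4980+0.3800) + (1/8)(0.7450+0.4980) + (1/8)(1.0000+0.7450)
  = 0.0011 + 0.0105 + 0.0289 + 0.0525 + 0.0805 + 0.1098 + 0.1554 + 0.2181 = 0.6568
G = 1 − 0.6568 = 0.3432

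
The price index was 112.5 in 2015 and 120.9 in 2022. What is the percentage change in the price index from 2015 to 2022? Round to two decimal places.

Change = (120.9 − 112.5) / 112.5 × 100
       = 8.4 / 112.5 × 100 = 7.4667%

7.47%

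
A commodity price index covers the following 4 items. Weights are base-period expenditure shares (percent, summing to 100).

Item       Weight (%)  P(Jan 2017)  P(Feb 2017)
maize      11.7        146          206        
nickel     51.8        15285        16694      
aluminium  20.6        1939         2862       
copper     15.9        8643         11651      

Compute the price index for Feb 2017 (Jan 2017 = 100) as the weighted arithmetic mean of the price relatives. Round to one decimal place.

maize: 11.7 × (206/146) = 11.7 × 1.410959 = 16.5082
nickel: 51.8 × (16694/15285) = 51.8 × 1.092182 = 56.5750
aluminium: 20.6 × (2862/1939) = 20.6 × 1.476019 = 30.4060
copper: 15.9 × (11651/8643) = 15.9 × 1.348027 = 21.4336
Index = Σ wᵢ·(p₁ᵢ/p₀ᵢ) = 16.5082 + 56.5750 + 30.4060 + 21.4336 = 124.9229

124.9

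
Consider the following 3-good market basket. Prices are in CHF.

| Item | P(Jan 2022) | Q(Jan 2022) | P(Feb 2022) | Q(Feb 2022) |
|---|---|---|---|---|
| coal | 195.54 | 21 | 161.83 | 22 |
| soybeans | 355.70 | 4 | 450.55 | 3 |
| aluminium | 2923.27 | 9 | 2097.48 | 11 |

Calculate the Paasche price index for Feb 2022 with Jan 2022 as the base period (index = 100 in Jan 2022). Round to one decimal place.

74.6

Paasche price index uses current-period quantities as weights.
ΣP(Feb 2022)·Q(Feb 2022) = 161.83×22 + 450.55×3 + 2097.48×11 = 3560.26 + 1351.65 + 23072.28 = 27984.19
ΣP(Jan 2022)·Q(Feb 2022) = 195.54×22 + 355.70×3 + 2923.27×11 = 4301.88 + 1067.1 + 32155.97 = 37524.95
Index = 27984.19 / 37524.95 × 100 = 74.5749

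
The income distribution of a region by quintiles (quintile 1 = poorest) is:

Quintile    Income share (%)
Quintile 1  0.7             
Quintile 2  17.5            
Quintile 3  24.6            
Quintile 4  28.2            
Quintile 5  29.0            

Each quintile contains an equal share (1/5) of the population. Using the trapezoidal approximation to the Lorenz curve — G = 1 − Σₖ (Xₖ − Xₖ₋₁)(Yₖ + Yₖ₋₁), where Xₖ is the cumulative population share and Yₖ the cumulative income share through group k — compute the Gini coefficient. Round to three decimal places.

Cumulative income shares Yₖ: 0.0070, 0.1820, 0.4280, 0.7100, 1.0000
Σ (Xₖ−Xₖ₋₁)(Yₖ+Yₖ₋₁) = (1/5)(0.0070+0.0000) + (1/5)(0.1820+0.0070) + (1/5)(0.4280+0.1820) + (1/5)(0.7100+0.4280) + (1/5)(1.0000+0.7100)
  = 0.0014 + 0.0378 + 0.1220 + 0.2276 + 0.3420 = 0.7308
G = 1 − 0.7308 = 0.2692

0.269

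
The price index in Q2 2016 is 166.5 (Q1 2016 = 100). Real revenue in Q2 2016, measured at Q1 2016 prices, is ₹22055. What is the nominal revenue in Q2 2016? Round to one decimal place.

Nominal = Real × (Index/100) = 22055 × (166.5/100)
        = 22055 × 1.665 = 36721.5750

36721.6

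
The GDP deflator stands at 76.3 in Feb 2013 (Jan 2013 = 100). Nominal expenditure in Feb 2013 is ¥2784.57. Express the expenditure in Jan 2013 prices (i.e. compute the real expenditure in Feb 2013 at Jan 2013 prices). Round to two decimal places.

3649.50

Real = Nominal ÷ (Index/100) = 2784.57 ÷ (76.3/100)
     = 2784.57 ÷ 0.763 = 3649.5020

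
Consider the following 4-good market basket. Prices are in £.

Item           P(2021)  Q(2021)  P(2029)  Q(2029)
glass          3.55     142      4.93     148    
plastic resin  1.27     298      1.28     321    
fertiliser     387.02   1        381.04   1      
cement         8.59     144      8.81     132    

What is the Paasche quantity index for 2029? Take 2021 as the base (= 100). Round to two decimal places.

Paasche quantity index uses current-period prices as weights.
ΣP(2029)·Q(2029) = 4.93×148 + 1.28×321 + 381.04×1 + 8.81×132 = 729.64 + 410.88 + 381.04 + 1162.92 = 2684.48
ΣP(2029)·Q(2021) = 4.93×142 + 1.28×298 + 381.04×1 + 8.81×144 = 700.06 + 381.44 + 381.04 + 1268.64 = 2731.18
Index = 2684.48 / 2731.18 × 100 = 98.2901

98.29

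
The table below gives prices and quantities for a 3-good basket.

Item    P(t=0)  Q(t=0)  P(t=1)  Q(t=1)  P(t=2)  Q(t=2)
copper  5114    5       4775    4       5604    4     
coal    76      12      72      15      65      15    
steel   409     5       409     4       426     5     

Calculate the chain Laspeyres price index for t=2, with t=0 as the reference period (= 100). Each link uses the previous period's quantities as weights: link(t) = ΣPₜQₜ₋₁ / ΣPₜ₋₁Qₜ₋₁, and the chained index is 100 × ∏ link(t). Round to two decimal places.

Link t=0→t=1:
ΣP(t=1)Q(t=0) = 4775×5 + 72×12 + 409×5 = 23875 + 864 + 2045 = 26784
ΣP(t=0)Q(t=0) = 5114×5 + 76×12 + 409×5 = 25570 + 912 + 2045 = 28527
link = 26784/28527 = 0.938900
Link t=1→t=2:
ΣP(t=2)Q(t=1) = 5604×4 + 65×15 + 426×4 = 22416 + 975 + 1704 = 25095
ΣP(t=1)Q(t=1) = 4775×4 + 72×15 + 409×4 = 19100 + 1080 + 1636 = 21816
link = 25095/21816 = 1.150303
Chained index = 100 × 0.938900 × 1.150303 = 108.0019

108.00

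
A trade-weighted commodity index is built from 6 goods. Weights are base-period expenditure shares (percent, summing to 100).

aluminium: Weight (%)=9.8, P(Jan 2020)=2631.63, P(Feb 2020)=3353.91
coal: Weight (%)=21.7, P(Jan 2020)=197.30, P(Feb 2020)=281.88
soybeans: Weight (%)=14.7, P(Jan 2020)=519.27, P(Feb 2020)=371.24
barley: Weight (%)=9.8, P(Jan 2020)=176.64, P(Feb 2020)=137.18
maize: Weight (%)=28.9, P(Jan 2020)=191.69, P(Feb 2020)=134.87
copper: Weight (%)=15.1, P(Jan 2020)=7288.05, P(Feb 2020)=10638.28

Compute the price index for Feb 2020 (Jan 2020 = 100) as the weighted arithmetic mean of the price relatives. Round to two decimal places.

aluminium: 9.8 × (3353.91/2631.63) = 9.8 × 1.274461 = 12.4897
coal: 21.7 × (281.88/197.30) = 21.7 × 1.428687 = 31.0025
soybeans: 14.7 × (371.24/519.27) = 14.7 × 0.714927 = 10.5094
barley: 9.8 × (137.18/176.64) = 9.8 × 0.776608 = 7.6108
maize: 28.9 × (134.87/191.69) = 28.9 × 0.703584 = 20.3336
copper: 15.1 × (10638.28/7288.05) = 15.1 × 1.459688 = 22.0413
Index = Σ wᵢ·(p₁ᵢ/p₀ᵢ) = 12.4897 + 31.0025 + 10.5094 + 7.6108 + 20.3336 + 22.0413 = 103.9873

103.99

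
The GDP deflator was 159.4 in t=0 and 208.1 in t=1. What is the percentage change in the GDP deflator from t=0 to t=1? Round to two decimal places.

Change = (208.1 − 159.4) / 159.4 × 100
       = 48.7 / 159.4 × 100 = 30.5521%

30.55%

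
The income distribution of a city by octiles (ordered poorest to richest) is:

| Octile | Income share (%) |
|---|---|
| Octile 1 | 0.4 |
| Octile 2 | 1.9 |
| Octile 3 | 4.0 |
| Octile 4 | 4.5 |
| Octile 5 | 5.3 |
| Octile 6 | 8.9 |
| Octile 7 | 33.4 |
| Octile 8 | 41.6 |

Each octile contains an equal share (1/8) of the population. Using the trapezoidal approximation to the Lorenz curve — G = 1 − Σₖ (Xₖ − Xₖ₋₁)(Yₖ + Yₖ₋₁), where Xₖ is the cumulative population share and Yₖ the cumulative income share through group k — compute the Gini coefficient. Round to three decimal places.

Cumulative income shares Yₖ: 0.0040, 0.0230, 0.0630, 0.1080, 0.1610, 0.2500, 0.5840, 1.0000
Σ (Xₖ−Xₖ₋₁)(Yₖ+Yₖ₋₁) = (1/8)(0.0040+0.0000) + (1/8)(0.0230+0.0040) + (1/8)(0.0630+0.0230) + (1/8)(0.1080+0.0630) + (1/8)(0.1610+0.1080) + (1/8)(0.2500+0.1610) + (1/8)(0.5840+0.2500) + (1/8)(1.0000+0.5840)
  = 0.0005 + 0.0034 + 0.0107 + 0.0214 + 0.0336 + 0.0514 + 0.1042 + 0.1980 = 0.4233
G = 1 − 0.4233 = 0.5767

0.577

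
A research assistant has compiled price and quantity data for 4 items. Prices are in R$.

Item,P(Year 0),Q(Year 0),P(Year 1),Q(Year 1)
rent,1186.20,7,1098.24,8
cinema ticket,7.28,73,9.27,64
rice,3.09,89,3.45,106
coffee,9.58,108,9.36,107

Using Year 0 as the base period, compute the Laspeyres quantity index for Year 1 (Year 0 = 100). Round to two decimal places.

111.47

Laspeyres quantity index uses base-period prices as weights.
ΣP(Year 0)·Q(Year 1) = 1186.20×8 + 7.28×64 + 3.09×106 + 9.58×107 = 9489.6 + 465.92 + 327.54 + 1025.06 = 11308.12
ΣP(Year 0)·Q(Year 0) = 1186.20×7 + 7.28×73 + 3.09×89 + 9.58×108 = 8303.4 + 531.44 + 275.01 + 1034.64 = 10144.49
Index = 11308.12 / 10144.49 × 100 = 111.4706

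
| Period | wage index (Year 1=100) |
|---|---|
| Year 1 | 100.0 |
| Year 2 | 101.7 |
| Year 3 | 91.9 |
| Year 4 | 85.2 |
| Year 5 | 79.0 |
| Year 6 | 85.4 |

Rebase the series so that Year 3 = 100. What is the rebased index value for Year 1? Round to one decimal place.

Rebased(Year 1) = 100.0 / 91.9 × 100 = 108.8139

108.8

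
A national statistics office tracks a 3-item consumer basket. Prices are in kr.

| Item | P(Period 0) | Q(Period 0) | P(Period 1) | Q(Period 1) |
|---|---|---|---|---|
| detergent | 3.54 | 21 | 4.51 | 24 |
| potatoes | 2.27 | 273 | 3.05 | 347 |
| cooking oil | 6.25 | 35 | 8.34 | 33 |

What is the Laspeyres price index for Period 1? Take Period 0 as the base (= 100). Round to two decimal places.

133.57

Laspeyres price index uses base-period quantities as weights.
ΣP(Period 1)·Q(Period 0) = 4.51×21 + 3.05×273 + 8.34×35 = 94.71 + 832.65 + 291.9 = 1219.26
ΣP(Period 0)·Q(Period 0) = 3.54×21 + 2.27×273 + 6.25×35 = 74.34 + 619.71 + 218.75 = 912.8
Index = 1219.26 / 912.8 × 100 = 133.5736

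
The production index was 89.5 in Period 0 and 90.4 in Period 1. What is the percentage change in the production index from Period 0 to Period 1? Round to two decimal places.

Change = (90.4 − 89.5) / 89.5 × 100
       = 0.9 / 89.5 × 100 = 1.0056%

1.01%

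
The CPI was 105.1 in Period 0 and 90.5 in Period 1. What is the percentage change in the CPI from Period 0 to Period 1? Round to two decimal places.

-13.89%

Change = (90.5 − 105.1) / 105.1 × 100
       = -14.6 / 105.1 × 100 = -13.8915%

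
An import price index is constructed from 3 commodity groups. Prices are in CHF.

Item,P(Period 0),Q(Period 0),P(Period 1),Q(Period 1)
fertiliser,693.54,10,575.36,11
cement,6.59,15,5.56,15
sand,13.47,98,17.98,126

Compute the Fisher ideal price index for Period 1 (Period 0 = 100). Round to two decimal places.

Laspeyres component (base-period weights):
ΣP(Period 1)Q(Period 0) = 575.36×10 + 5.56×15 + 17.98×98 = 5753.6 + 83.4 + 1762.04 = 7599.04
ΣP(Period 0)Q(Period 0) = 693.54×10 + 6.59×15 + 13.47×98 = 6935.4 + 98.85 + 1320.06 = 8354.31
L = 7599.04 / 8354.31 × 100 = 90.9595
Paasche component (current-period weights):
ΣP(Period 1)Q(Period 1) = 575.36×11 + 5.56×15 + 17.98×126 = 6328.96 + 83.4 + 2265.48 = 8677.84
ΣP(Period 0)Q(Period 1) = 693.54×11 + 6.59×15 + 13.47×126 = 7628.94 + 98.85 + 1697.22 = 9425.01
P = 8677.84 / 9425.01 × 100 = 92.0725
Fisher = √(L × P) = √(90.9595 × 92.0725) = 91.5143

91.51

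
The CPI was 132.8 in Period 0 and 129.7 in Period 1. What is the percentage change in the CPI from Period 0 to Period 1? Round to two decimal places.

Change = (129.7 − 132.8) / 132.8 × 100
       = -3.1 / 132.8 × 100 = -2.3343%

-2.33%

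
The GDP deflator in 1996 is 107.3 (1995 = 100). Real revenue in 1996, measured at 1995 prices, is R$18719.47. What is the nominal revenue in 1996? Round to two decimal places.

Nominal = Real × (Index/100) = 18719.47 × (107.3/100)
        = 18719.47 × 1.073 = 20085.9913

20085.99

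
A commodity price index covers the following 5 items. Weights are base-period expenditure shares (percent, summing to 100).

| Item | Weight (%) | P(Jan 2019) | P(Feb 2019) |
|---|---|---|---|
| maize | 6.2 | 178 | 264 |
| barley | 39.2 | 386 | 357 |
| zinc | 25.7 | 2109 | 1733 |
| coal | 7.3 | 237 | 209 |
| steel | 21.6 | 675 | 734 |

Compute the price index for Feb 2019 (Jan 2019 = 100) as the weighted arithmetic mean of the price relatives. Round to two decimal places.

96.49

maize: 6.2 × (264/178) = 6.2 × 1.483146 = 9.1955
barley: 39.2 × (357/386) = 39.2 × 0.924870 = 36.2549
zinc: 25.7 × (1733/2109) = 25.7 × 0.821716 = 21.1181
coal: 7.3 × (209/237) = 7.3 × 0.881857 = 6.4376
steel: 21.6 × (734/675) = 21.6 × 1.087407 = 23.4880
Index = Σ wᵢ·(p₁ᵢ/p₀ᵢ) = 9.1955 + 36.2549 + 21.1181 + 6.4376 + 23.4880 = 96.4941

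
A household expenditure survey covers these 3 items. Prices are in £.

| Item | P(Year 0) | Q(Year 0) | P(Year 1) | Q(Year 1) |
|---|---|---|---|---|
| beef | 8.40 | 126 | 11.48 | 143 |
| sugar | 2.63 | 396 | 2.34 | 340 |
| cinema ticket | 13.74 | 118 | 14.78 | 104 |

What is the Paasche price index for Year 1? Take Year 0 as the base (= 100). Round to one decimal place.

Paasche price index uses current-period quantities as weights.
ΣP(Year 1)·Q(Year 1) = 11.48×143 + 2.34×340 + 14.78×104 = 1641.64 + 795.6 + 1537.12 = 3974.36
ΣP(Year 0)·Q(Year 1) = 8.40×143 + 2.63×340 + 13.74×104 = 1201.2 + 894.2 + 1428.96 = 3524.36
Index = 3974.36 / 3524.36 × 100 = 112.7683

112.8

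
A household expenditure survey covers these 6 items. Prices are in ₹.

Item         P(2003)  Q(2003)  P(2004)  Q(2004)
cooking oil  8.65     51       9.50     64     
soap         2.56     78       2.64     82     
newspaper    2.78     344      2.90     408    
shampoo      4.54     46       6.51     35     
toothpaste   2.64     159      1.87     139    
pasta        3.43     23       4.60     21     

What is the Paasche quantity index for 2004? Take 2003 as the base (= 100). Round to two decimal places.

Paasche quantity index uses current-period prices as weights.
ΣP(2004)·Q(2004) = 9.50×64 + 2.64×82 + 2.90×408 + 6.51×35 + 1.87×139 + 4.60×21 = 608 + 216.48 + 1183.2 + 227.85 + 259.93 + 96.6 = 2592.06
ΣP(2004)·Q(2003) = 9.50×51 + 2.64×78 + 2.90×344 + 6.51×46 + 1.87×159 + 4.60×23 = 484.5 + 205.92 + 997.6 + 299.46 + 297.33 + 105.8 = 2390.61
Index = 2592.06 / 2390.61 × 100 = 108.4267

108.43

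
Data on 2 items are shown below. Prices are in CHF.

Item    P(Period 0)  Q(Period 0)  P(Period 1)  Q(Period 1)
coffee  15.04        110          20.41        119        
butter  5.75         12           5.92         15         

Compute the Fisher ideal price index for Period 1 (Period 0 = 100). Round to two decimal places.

Laspeyres component (base-period weights):
ΣP(Period 1)Q(Period 0) = 20.41×110 + 5.92×12 = 2245.1 + 71.04 = 2316.14
ΣP(Period 0)Q(Period 0) = 15.04×110 + 5.75×12 = 1654.4 + 69 = 1723.4
L = 2316.14 / 1723.4 × 100 = 134.3936
Paasche component (current-period weights):
ΣP(Period 1)Q(Period 1) = 20.41×119 + 5.92×15 = 2428.79 + 88.8 = 2517.59
ΣP(Period 0)Q(Period 1) = 15.04×119 + 5.75×15 = 1789.76 + 86.25 = 1876.01
P = 2517.59 / 1876.01 × 100 = 134.1992
Fisher = √(L × P) = √(134.3936 × 134.1992) = 134.2964

134.30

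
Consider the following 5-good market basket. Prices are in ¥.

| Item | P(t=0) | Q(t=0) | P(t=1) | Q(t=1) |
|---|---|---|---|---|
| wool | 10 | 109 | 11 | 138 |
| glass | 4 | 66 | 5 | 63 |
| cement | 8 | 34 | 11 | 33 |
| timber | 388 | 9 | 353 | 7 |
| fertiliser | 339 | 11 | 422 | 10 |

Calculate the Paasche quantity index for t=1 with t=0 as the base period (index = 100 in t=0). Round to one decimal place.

Paasche quantity index uses current-period prices as weights.
ΣP(t=1)·Q(t=1) = 11×138 + 5×63 + 11×33 + 353×7 + 422×10 = 1518 + 315 + 363 + 2471 + 4220 = 8887
ΣP(t=1)·Q(t=0) = 11×109 + 5×66 + 11×34 + 353×9 + 422×11 = 1199 + 330 + 374 + 3177 + 4642 = 9722
Index = 8887 / 9722 × 100 = 91.4112

91.4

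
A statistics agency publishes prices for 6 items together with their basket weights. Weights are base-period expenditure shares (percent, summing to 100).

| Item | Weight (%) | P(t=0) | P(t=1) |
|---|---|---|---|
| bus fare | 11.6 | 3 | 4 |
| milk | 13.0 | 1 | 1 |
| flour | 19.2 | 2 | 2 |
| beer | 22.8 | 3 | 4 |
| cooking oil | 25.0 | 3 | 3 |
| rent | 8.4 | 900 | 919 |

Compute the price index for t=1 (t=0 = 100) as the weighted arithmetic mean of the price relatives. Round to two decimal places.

111.64

bus fare: 11.6 × (4/3) = 11.6 × 1.333333 = 15.4667
milk: 13.0 × (1/1) = 13.0 × 1.000000 = 13.0000
flour: 19.2 × (2/2) = 19.2 × 1.000000 = 19.2000
beer: 22.8 × (4/3) = 22.8 × 1.333333 = 30.4000
cooking oil: 25.0 × (3/3) = 25.0 × 1.000000 = 25.0000
rent: 8.4 × (919/900) = 8.4 × 1.021111 = 8.5773
Index = Σ wᵢ·(p₁ᵢ/p₀ᵢ) = 15.4667 + 13.0000 + 19.2000 + 30.4000 + 25.0000 + 8.5773 = 111.6440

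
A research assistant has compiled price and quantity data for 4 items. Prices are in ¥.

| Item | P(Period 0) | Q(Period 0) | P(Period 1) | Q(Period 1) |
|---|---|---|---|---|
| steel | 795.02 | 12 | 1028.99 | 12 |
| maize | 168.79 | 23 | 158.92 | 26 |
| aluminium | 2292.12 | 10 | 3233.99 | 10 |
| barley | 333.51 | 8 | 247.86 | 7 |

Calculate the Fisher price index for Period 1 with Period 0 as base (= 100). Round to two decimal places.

129.01

Laspeyres component (base-period weights):
ΣP(Period 1)Q(Period 0) = 1028.99×12 + 158.92×23 + 3233.99×10 + 247.86×8 = 12347.88 + 3655.16 + 32339.9 + 1982.88 = 50325.82
ΣP(Period 0)Q(Period 0) = 795.02×12 + 168.79×23 + 2292.12×10 + 333.51×8 = 9540.24 + 3882.17 + 22921.2 + 2668.08 = 39011.69
L = 50325.82 / 39011.69 × 100 = 129.0019
Paasche component (current-period weights):
ΣP(Period 1)Q(Period 1) = 1028.99×12 + 158.92×26 + 3233.99×10 + 247.86×7 = 12347.88 + 4131.92 + 32339.9 + 1735.02 = 50554.72
ΣP(Period 0)Q(Period 1) = 795.02×12 + 168.79×26 + 2292.12×10 + 333.51×7 = 9540.24 + 4388.54 + 22921.2 + 2334.57 = 39184.55
P = 50554.72 / 39184.55 × 100 = 129.0170
Fisher = √(L × P) = √(129.0019 × 129.0170) = 129.0094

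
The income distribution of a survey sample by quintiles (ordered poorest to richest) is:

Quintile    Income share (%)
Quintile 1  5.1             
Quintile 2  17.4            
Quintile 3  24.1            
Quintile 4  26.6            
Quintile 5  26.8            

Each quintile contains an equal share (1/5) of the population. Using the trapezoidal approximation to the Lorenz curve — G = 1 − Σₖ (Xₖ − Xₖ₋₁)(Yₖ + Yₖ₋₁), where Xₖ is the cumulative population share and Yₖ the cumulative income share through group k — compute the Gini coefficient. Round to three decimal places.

0.210

Cumulative income shares Yₖ: 0.0510, 0.2250, 0.4660, 0.7320, 1.0000
Σ (Xₖ−Xₖ₋₁)(Yₖ+Yₖ₋₁) = (1/5)(0.0510+0.0000) + (1/5)(0.2250+0.0510) + (1/5)(0.4660+0.2250) + (1/5)(0.7320+0.4660) + (1/5)(1.0000+0.7320)
  = 0.0102 + 0.0552 + 0.1382 + 0.2396 + 0.3464 = 0.7896
G = 1 − 0.7896 = 0.2104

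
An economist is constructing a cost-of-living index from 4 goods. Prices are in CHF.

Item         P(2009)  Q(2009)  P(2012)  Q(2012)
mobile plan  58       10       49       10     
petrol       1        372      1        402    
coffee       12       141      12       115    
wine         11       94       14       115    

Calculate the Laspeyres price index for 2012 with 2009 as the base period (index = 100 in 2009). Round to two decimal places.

Laspeyres price index uses base-period quantities as weights.
ΣP(2012)·Q(2009) = 49×10 + 1×372 + 12×141 + 14×94 = 490 + 372 + 1692 + 1316 = 3870
ΣP(2009)·Q(2009) = 58×10 + 1×372 + 12×141 + 11×94 = 580 + 372 + 1692 + 1034 = 3678
Index = 3870 / 3678 × 100 = 105.2202

105.22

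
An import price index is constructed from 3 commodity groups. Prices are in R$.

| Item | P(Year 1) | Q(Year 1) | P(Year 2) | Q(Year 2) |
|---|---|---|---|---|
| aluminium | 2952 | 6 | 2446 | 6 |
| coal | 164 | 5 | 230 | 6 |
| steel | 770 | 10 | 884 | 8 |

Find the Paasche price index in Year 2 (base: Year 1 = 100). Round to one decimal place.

93.0

Paasche price index uses current-period quantities as weights.
ΣP(Year 2)·Q(Year 2) = 2446×6 + 230×6 + 884×8 = 14676 + 1380 + 7072 = 23128
ΣP(Year 1)·Q(Year 2) = 2952×6 + 164×6 + 770×8 = 17712 + 984 + 6160 = 24856
Index = 23128 / 24856 × 100 = 93.0480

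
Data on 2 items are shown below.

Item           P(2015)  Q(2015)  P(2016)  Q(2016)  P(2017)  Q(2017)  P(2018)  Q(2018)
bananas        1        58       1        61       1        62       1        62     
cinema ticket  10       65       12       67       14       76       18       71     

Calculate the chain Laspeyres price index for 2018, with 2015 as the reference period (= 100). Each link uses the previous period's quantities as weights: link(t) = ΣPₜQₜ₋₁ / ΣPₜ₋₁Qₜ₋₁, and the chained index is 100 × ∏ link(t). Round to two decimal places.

Link 2015→2016:
ΣP(2016)Q(2015) = 1×58 + 12×65 = 58 + 780 = 838
ΣP(2015)Q(2015) = 1×58 + 10×65 = 58 + 650 = 708
link = 838/708 = 1.183616
Link 2016→2017:
ΣP(2017)Q(2016) = 1×61 + 14×67 = 61 + 938 = 999
ΣP(2016)Q(2016) = 1×61 + 12×67 = 61 + 804 = 865
link = 999/865 = 1.154913
Link 2017→2018:
ΣP(2018)Q(2017) = 1×62 + 18×76 = 62 + 1368 = 1430
ΣP(2017)Q(2017) = 1×62 + 14×76 = 62 + 1064 = 1126
link = 1430/1126 = 1.269982
Chained index = 100 × 1.183616 × 1.154913 × 1.269982 = 173.6032

173.60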